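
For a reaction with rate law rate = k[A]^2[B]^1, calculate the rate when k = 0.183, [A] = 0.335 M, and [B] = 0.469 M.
0.009632 M/s

rate = k·[A]^2·[B]^1 = 0.183·(0.335)^2·(0.469)^1 = 0.183·0.112225·0.469 = 0.009632 M/s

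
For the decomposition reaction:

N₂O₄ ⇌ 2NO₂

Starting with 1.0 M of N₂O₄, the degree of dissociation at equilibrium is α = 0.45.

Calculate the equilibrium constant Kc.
K_c = 1.4727

x = α·[A]₀ = 0.45 × 1.0 = 0.45 M dissociated.
At eq: [N₂O₄] = 1.0 − 0.45 = 0.55 M; [NO₂] = 2x = 0.9 M.
Kc = [NO₂]²/[N₂O₄] = (0.9)²/0.55 = 1.473.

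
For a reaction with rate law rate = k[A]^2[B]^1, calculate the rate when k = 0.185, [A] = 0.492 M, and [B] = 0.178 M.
0.007971 M/s

rate = k·[A]^2·[B]^1 = 0.185·(0.492)^2·(0.178)^1 = 0.185·0.242064·0.178 = 0.007971 M/s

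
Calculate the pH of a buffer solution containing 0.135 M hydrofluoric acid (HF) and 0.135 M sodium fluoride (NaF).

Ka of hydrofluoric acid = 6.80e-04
pH = 3.17

pKa = -log(6.80e-04) = 3.17. pH = pKa + log([A⁻]/[HA]) = 3.17 + log(0.135/0.135)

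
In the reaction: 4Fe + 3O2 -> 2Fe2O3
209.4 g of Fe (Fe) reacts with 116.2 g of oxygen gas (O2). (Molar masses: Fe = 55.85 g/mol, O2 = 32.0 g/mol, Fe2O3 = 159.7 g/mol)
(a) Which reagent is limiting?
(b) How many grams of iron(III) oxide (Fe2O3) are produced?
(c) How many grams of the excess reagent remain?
(a) Fe, (b) 299.4 g, (c) 26.22 g

Moles of Fe = 209.4 g ÷ 55.85 g/mol = 3.74933 mol
Moles of O2 = 116.2 g ÷ 32.0 g/mol = 3.63125 mol
Moles ÷ coefficient: Fe: 3.74933/4 = 0.9373, O2: 3.63125/3 = 1.21
(a) Fe has the smaller value, so Fe is the limiting reagent.
(b) Moles of Fe2O3 = 3.74933 mol Fe × (2/4) = 1.87466 mol; mass = 1.87466 mol × 159.7 g/mol = 299.4 g
(c) O2 consumed = 3.74933 × (3/4) = 2.812 mol; remaining = 3.63125 − 2.812 = 0.819254 mol; mass = 0.819254 mol × 32.0 g/mol = 26.22 g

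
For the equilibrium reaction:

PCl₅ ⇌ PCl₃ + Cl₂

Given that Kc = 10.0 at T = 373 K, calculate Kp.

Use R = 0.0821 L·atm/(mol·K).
K_p = 306.2330

Δn = (moles gaseous products) − (moles gaseous reactants) = 1
T = 373 K; RT = 0.0821 × 373 = 30.6233
Kp = Kc·(RT)^Δn = 10.0 × (30.6233)^1 = 10.0 × 30.6233 = 306.2330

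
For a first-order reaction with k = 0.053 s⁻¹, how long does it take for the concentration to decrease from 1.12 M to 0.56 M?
13.08 s

From ln[A] = ln[A]₀ - k·t: t = ln([A]₀/[A])/k = ln(1.12/0.56)/0.053 = ln(2.0000)/0.053 = 0.6931/0.053 = 13.08 s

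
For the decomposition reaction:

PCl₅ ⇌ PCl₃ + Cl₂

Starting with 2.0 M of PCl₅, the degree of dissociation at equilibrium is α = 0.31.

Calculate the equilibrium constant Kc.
K_c = 0.2786

x = α·[A]₀ = 0.31 × 2.0 = 0.62 M dissociated.
At eq: [PCl₅] = 2.0 − 0.62 = 1.38 M; [PCl₃] = [Cl₂] = x = 0.62 M.
Kc = [PCl₃][Cl₂]/[PCl₅] = (0.62)²/1.38 = 0.2786.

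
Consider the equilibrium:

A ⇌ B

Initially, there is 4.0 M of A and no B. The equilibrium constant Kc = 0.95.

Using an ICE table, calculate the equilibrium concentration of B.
[B] = 1.949 M

ICE: [A] = 4.0 − x, [B] = x.
Kc = x/(4.0 − x) = 0.95 ⇒ x = 0.95·4.0/(1 + 0.95) = 3.8/1.95 = 1.949.
[B] = x = 1.949 M.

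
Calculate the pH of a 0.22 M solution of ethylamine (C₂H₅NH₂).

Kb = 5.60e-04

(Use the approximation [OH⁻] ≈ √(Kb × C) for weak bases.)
pH = 12.05

[OH⁻] = √(Kb × C) = √(5.60e-04 × 0.22) = 1.1100e-02. pOH = 1.95, pH = 14 - pOH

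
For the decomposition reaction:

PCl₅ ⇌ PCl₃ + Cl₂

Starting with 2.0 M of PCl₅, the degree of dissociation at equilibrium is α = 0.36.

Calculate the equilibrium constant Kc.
K_c = 0.4050

x = α·[A]₀ = 0.36 × 2.0 = 0.72 M dissociated.
At eq: [PCl₅] = 2.0 − 0.72 = 1.28 M; [PCl₃] = [Cl₂] = x = 0.72 M.
Kc = [PCl₃][Cl₂]/[PCl₅] = (0.72)²/1.28 = 0.405.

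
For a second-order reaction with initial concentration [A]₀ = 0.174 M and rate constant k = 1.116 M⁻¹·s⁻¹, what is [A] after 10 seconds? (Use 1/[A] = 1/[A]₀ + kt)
0.0591 M

1/[A] = 1/[A]₀ + k·t = 1/0.174 + (1.116)·(10) = 5.7471 + 11.1600 = 16.9071
[A] = 1/16.9071 = 0.0591 M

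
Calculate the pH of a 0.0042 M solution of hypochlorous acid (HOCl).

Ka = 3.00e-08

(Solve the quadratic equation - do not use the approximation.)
pH = 4.95

x² + Ka×x - Ka×C = 0. Using quadratic formula: [H⁺] = 1.1210e-05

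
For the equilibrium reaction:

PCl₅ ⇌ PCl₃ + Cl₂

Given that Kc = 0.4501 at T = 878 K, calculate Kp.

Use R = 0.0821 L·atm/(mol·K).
K_p = 32.4449

Δn = (moles gaseous products) − (moles gaseous reactants) = 1
T = 878 K; RT = 0.0821 × 878 = 72.0838
Kp = Kc·(RT)^Δn = 0.4501 × (72.0838)^1 = 0.4501 × 72.0838 = 32.4449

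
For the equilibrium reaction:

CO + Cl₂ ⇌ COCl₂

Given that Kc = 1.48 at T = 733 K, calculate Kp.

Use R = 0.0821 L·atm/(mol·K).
K_p = 0.0246

Δn = (moles gaseous products) − (moles gaseous reactants) = -1
T = 733 K; RT = 0.0821 × 733 = 60.1793
Kp = Kc·(RT)^Δn = 1.48 × (60.1793)^-1 = 1.48 × 0.016617 = 0.0246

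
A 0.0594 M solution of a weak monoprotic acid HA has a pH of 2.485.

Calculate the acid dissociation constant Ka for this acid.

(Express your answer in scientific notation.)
K_a = 1.91e-04

[H⁺] = 10^(−pH) = 10^(−2.485) = 3.273e-03 M. For HA ⇌ H⁺ + A⁻, Ka = x²/(C − x) = (3.273e-03)²/(0.0594 − 3.273e-03) = 1.91e-04.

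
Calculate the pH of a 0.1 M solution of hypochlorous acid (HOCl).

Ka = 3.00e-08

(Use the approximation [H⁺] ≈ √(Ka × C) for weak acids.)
pH = 4.26

[H⁺] = √(Ka × C) = √(3.00e-08 × 0.1) = 5.4772e-05. pH = -log(5.4772e-05)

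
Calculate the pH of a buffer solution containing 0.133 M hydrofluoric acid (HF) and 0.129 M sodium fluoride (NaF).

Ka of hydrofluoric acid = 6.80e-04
pH = 3.15

pKa = -log(6.80e-04) = 3.17. pH = pKa + log([A⁻]/[HA]) = 3.17 + log(0.129/0.133)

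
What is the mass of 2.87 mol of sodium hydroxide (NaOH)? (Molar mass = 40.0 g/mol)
Mass = 2.87 mol × 40.0 g/mol = 114.8 g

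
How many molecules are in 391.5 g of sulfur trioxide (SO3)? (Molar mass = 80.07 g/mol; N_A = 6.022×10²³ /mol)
Moles = 391.5 g ÷ 80.07 g/mol = 4.88947 mol
Molecules = 4.88947 mol × 6.022×10²³ /mol = 2.944e+24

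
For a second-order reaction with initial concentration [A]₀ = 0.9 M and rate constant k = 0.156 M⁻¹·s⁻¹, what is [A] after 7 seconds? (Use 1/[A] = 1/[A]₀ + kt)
0.4539 M

1/[A] = 1/[A]₀ + k·t = 1/0.9 + (0.156)·(7) = 1.1111 + 1.0920 = 2.2031
[A] = 1/2.2031 = 0.4539 M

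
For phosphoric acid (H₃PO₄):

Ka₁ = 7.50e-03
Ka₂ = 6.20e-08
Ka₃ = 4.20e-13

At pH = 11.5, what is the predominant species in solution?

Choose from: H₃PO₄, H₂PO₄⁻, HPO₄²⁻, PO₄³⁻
HPO₄²⁻

pKa1 = 2.12, pKa2 = 7.21, pKa3 = 12.38. Each pKa is the crossover between adjacent species; pH = 11.5 lies in the region where HPO₄²⁻ predominates.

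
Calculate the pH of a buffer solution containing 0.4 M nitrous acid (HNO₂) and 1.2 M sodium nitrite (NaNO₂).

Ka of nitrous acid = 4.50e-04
pH = 3.82

pKa = -log(4.50e-04) = 3.35. pH = pKa + log([A⁻]/[HA]) = 3.35 + log(1.2/0.4)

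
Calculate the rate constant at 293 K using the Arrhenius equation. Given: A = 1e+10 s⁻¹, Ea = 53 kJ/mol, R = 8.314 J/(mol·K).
3.56e+00 s⁻¹

k = A·exp(-Ea/(R·T)) = 1e+10·exp(-53000/(8.314·293)) = 1e+10·exp(-21.7570) = 1e+10·3.5569e-10 = 3.56e+00 s⁻¹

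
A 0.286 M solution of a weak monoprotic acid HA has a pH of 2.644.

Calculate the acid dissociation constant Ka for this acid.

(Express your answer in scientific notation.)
K_a = 1.82e-05

[H⁺] = 10^(−pH) = 10^(−2.644) = 2.270e-03 M. For HA ⇌ H⁺ + A⁻, Ka = x²/(C − x) = (2.270e-03)²/(0.286 − 2.270e-03) = 1.82e-05.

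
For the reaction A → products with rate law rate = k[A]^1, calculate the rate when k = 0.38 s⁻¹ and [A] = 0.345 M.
0.1311 M/s

rate = k·[A]^1 = 0.38·(0.345)^1 = 0.38·0.345 = 0.1311 M/s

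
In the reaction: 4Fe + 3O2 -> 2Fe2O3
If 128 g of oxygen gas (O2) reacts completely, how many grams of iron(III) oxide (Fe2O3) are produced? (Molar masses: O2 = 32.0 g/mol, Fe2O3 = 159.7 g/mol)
Moles of O2 = 128 g ÷ 32.0 g/mol = 4 mol
Mole ratio: 2 mol Fe2O3 / 3 mol O2
Moles of Fe2O3 = 4 × (2/3) = 2.66667 mol
Mass of Fe2O3 = 2.66667 mol × 159.7 g/mol = 425.9 g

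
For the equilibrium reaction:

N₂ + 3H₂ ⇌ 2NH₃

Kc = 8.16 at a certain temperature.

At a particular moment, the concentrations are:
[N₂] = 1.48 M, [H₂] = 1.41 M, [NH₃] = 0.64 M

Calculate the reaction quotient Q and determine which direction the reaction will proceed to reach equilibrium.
Q = 0.099, Q < K, reaction proceeds forward (toward products)

Q = ([NH₃]^2) / ([N₂] × [H₂]^3)
  = ((0.64)^2) / ((1.48)·(1.41)^3) = 0.4096/4.1488 = 0.09873
Since Q = 0.09873 < Kc = 8.16, the reaction proceeds forward (toward products) to reach equilibrium.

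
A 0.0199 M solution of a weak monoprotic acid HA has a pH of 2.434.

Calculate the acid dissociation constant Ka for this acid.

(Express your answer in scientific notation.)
K_a = 8.36e-04

[H⁺] = 10^(−pH) = 10^(−2.434) = 3.681e-03 M. For HA ⇌ H⁺ + A⁻, Ka = x²/(C − x) = (3.681e-03)²/(0.0199 − 3.681e-03) = 8.36e-04.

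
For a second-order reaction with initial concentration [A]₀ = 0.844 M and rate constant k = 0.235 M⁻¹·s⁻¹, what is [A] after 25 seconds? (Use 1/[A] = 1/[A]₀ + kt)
0.1416 M

1/[A] = 1/[A]₀ + k·t = 1/0.844 + (0.235)·(25) = 1.1848 + 5.8750 = 7.0598
[A] = 1/7.0598 = 0.1416 M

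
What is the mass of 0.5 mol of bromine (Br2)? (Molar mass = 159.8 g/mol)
Mass = 0.5 mol × 159.8 g/mol = 79.9 g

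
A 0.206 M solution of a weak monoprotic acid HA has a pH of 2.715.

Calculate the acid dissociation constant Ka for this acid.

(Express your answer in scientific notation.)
K_a = 1.82e-05

[H⁺] = 10^(−pH) = 10^(−2.715) = 1.928e-03 M. For HA ⇌ H⁺ + A⁻, Ka = x²/(C − x) = (1.928e-03)²/(0.206 − 1.928e-03) = 1.82e-05.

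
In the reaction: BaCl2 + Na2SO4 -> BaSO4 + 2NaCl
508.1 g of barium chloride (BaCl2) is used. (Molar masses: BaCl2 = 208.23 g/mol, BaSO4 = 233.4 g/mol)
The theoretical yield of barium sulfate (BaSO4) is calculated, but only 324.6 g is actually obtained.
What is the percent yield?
Moles of BaCl2 = 508.1 g ÷ 208.23 g/mol = 2.44009 mol
Mole ratio: 1 mol BaSO4 / 1 mol BaCl2
Moles of BaSO4 = 2.44009 × (1/1) = 2.44009 mol
Theoretical yield = 2.44009 mol × 233.4 g/mol = 569.52 g
Actual yield = 324.6 g
Percent yield = (324.6 / 569.52) × 100% = 57.0%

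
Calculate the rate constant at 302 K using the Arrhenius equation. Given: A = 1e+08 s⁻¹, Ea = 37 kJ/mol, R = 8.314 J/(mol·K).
3.98e+01 s⁻¹

k = A·exp(-Ea/(R·T)) = 1e+08·exp(-37000/(8.314·302)) = 1e+08·exp(-14.7362) = 1e+08·3.9825e-07 = 3.98e+01 s⁻¹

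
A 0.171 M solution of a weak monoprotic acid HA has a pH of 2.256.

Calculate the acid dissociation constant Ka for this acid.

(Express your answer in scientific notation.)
K_a = 1.86e-04

[H⁺] = 10^(−pH) = 10^(−2.256) = 5.546e-03 M. For HA ⇌ H⁺ + A⁻, Ka = x²/(C − x) = (5.546e-03)²/(0.171 − 5.546e-03) = 1.86e-04.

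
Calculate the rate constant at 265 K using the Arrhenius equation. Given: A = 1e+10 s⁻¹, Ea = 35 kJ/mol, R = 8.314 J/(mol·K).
1.26e+03 s⁻¹

k = A·exp(-Ea/(R·T)) = 1e+10·exp(-35000/(8.314·265)) = 1e+10·exp(-15.8859) = 1e+10·1.2614e-07 = 1.26e+03 s⁻¹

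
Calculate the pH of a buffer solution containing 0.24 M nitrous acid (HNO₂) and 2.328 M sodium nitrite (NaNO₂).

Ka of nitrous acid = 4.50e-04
pH = 4.33

pKa = -log(4.50e-04) = 3.35. pH = pKa + log([A⁻]/[HA]) = 3.35 + log(2.328/0.24)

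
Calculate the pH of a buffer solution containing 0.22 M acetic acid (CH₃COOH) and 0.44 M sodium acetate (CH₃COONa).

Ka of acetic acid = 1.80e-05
pH = 5.05

pKa = -log(1.80e-05) = 4.74. pH = pKa + log([A⁻]/[HA]) = 4.74 + log(0.44/0.22)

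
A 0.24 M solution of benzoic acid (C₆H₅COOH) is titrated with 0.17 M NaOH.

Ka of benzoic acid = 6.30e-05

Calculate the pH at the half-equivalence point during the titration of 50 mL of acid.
pH = pKa = 4.20

At the half-equivalence point, [HA] = [A⁻], so by Henderson–Hasselbalch pH = pKa + log(1) = pKa.
pKa = −log(6.30e-05) = 4.20.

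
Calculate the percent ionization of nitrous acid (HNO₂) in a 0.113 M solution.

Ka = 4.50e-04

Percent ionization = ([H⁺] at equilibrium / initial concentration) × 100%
Percent ionization = 6.11%

Let x = [H⁺]. Ka = x²/(C - x) ⇒ x² + (4.50e-04)x - (4.50e-04)(0.113) = 0. x = 6.9095e-03. Percent = (6.9095e-03/0.113) × 100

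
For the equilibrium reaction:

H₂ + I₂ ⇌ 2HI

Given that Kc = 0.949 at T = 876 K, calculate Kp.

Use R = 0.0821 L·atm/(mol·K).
K_p = 0.9490

Δn = (moles gaseous products) − (moles gaseous reactants) = 0
T = 876 K; RT = 0.0821 × 876 = 71.9196
Kp = Kc·(RT)^Δn = 0.949 × (71.9196)^0 = 0.949 × 1 = 0.9490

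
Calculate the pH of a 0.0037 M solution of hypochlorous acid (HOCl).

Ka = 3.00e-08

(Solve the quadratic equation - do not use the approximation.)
pH = 4.98

x² + Ka×x - Ka×C = 0. Using quadratic formula: [H⁺] = 1.0521e-05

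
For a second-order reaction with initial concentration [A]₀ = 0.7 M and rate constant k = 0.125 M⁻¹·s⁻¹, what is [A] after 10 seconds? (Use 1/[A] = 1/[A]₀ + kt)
0.3733 M

1/[A] = 1/[A]₀ + k·t = 1/0.7 + (0.125)·(10) = 1.4286 + 1.2500 = 2.6786
[A] = 1/2.6786 = 0.3733 M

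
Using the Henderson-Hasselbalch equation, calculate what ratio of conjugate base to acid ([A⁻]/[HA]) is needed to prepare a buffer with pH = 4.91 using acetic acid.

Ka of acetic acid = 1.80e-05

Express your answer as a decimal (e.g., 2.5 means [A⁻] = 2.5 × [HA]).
[A⁻]/[HA] = 1.463

pKa = −log(1.80e-05) = 4.7447. pH = pKa + log([A⁻]/[HA]). 4.91 = 4.7447 + log(ratio). log(ratio) = 4.91 − 4.7447 = 0.1653. ratio = 10^(0.1653) = 1.463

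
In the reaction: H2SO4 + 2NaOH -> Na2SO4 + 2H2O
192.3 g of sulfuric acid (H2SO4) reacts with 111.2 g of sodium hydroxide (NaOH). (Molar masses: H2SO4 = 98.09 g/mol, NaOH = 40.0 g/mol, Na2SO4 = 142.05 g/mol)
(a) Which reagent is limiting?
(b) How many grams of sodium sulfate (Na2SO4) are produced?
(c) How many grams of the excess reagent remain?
(a) NaOH, (b) 197.4 g, (c) 55.95 g

Moles of H2SO4 = 192.3 g ÷ 98.09 g/mol = 1.96044 mol
Moles of NaOH = 111.2 g ÷ 40.0 g/mol = 2.78 mol
Moles ÷ coefficient: H2SO4: 1.96044/1 = 1.96, NaOH: 2.78/2 = 1.39
(a) NaOH has the smaller value, so NaOH is the limiting reagent.
(b) Moles of Na2SO4 = 2.78 mol NaOH × (1/2) = 1.39 mol; mass = 1.39 mol × 142.05 g/mol = 197.4 g
(c) H2SO4 consumed = 2.78 × (1/2) = 1.39 mol; remaining = 1.96044 − 1.39 = 0.570444 mol; mass = 0.570444 mol × 98.09 g/mol = 55.95 g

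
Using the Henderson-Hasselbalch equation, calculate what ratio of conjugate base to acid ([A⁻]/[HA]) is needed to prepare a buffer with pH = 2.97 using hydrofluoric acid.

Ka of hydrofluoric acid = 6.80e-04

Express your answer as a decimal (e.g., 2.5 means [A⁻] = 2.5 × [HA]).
[A⁻]/[HA] = 0.635

pKa = −log(6.80e-04) = 3.1675. pH = pKa + log([A⁻]/[HA]). 2.97 = 3.1675 + log(ratio). log(ratio) = 2.97 − 3.1675 = -0.1975. ratio = 10^(-0.1975) = 0.635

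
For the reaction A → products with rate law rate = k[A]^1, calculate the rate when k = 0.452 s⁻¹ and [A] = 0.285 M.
0.1288 M/s

rate = k·[A]^1 = 0.452·(0.285)^1 = 0.452·0.285 = 0.1288 M/s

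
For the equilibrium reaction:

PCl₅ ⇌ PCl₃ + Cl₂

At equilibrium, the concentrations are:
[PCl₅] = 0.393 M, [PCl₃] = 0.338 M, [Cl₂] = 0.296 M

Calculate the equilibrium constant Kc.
K_c = 0.2546

Kc = ([PCl₃] × [Cl₂]) / ([PCl₅])
   = ((0.338)·(0.296)) / ((0.393))
   = 0.10005 / 0.393 = 0.2546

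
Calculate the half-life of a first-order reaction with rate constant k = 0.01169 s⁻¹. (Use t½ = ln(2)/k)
59.29 s

t½ = ln(2)/k = 0.6931/0.01169 = 59.29 s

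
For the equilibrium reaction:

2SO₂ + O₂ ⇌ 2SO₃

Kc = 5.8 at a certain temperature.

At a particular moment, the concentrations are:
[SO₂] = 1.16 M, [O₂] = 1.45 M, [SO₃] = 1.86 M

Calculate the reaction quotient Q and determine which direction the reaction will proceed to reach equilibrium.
Q = 1.773, Q < K, reaction proceeds forward (toward products)

Q = ([SO₃]^2) / ([SO₂]^2 × [O₂])
  = ((1.86)^2) / ((1.16)^2·(1.45)) = 3.4596/1.9511 = 1.773
Since Q = 1.773 < Kc = 5.8, the reaction proceeds forward (toward products) to reach equilibrium.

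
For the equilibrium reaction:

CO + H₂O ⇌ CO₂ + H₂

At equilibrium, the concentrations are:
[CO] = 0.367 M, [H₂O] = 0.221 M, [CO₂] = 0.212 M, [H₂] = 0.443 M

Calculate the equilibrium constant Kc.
K_c = 1.1579

Kc = ([CO₂] × [H₂]) / ([CO] × [H₂O])
   = ((0.212)·(0.443)) / ((0.367)·(0.221))
   = 0.093916 / 0.081107 = 1.1579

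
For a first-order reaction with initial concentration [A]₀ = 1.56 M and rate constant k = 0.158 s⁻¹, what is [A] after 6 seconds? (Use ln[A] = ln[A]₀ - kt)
0.6045 M

ln[A] = ln[A]₀ - k·t = ln(1.56) - (0.158)·(6) = 0.4447 - 0.9480 = -0.5033
[A] = e^(-0.5033) = 0.6045 M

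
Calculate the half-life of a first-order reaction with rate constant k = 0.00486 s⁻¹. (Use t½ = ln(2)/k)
142.62 s

t½ = ln(2)/k = 0.6931/0.00486 = 142.62 s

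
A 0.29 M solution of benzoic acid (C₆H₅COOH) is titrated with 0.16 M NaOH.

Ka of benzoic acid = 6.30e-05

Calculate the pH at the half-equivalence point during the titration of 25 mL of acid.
pH = pKa = 4.20

At the half-equivalence point, [HA] = [A⁻], so by Henderson–Hasselbalch pH = pKa + log(1) = pKa.
pKa = −log(6.30e-05) = 4.20.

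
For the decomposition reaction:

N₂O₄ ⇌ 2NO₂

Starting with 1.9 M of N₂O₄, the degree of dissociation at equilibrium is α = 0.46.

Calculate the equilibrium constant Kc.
K_c = 2.9781

x = α·[A]₀ = 0.46 × 1.9 = 0.874 M dissociated.
At eq: [N₂O₄] = 1.9 − 0.874 = 1.026 M; [NO₂] = 2x = 1.748 M.
Kc = [NO₂]²/[N₂O₄] = (1.748)²/1.026 = 2.978.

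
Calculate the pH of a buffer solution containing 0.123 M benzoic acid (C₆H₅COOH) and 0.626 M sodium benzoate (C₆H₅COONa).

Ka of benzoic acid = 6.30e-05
pH = 4.91

pKa = -log(6.30e-05) = 4.20. pH = pKa + log([A⁻]/[HA]) = 4.20 + log(0.626/0.123)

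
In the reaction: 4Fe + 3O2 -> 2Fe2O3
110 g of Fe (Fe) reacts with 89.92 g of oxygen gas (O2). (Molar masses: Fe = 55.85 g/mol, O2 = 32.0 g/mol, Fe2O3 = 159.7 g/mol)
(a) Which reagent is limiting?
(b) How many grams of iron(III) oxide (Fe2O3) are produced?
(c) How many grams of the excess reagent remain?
(a) Fe, (b) 157.3 g, (c) 42.65 g

Moles of Fe = 110 g ÷ 55.85 g/mol = 1.96956 mol
Moles of O2 = 89.92 g ÷ 32.0 g/mol = 2.81 mol
Moles ÷ coefficient: Fe: 1.96956/4 = 0.4924, O2: 2.81/3 = 0.9367
(a) Fe has the smaller value, so Fe is the limiting reagent.
(b) Moles of Fe2O3 = 1.96956 mol Fe × (2/4) = 0.984781 mol; mass = 0.984781 mol × 159.7 g/mol = 157.3 g
(c) O2 consumed = 1.96956 × (3/4) = 1.47717 mol; remaining = 2.81 − 1.47717 = 1.33283 mol; mass = 1.33283 mol × 32.0 g/mol = 42.65 g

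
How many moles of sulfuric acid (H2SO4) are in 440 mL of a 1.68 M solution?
Moles = Molarity × Volume (L)
Moles = 1.68 M × 0.44 L = 0.7392 mol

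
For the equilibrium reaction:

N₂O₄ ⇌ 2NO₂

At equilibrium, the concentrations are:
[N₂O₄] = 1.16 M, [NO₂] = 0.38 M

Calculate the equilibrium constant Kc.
K_c = 0.1245

Kc = ([NO₂]^2) / ([N₂O₄])
   = ((0.38)^2) / ((1.16))
   = 0.1444 / 1.16 = 0.1245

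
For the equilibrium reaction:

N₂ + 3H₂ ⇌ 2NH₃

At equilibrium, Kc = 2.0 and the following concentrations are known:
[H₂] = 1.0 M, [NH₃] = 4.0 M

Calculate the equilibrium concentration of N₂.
[N₂] = 8.0000 M

Kc = ([NH₃]^2) / ([N₂] × [H₂]^3) = 2.0
[N₂]^1 = (product terms)/(Kc · other reactant terms) = 16 / (2.0 · 1) = 8
[N₂] = 8.0000 M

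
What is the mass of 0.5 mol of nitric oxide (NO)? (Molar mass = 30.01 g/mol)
Mass = 0.5 mol × 30.01 g/mol = 15.01 g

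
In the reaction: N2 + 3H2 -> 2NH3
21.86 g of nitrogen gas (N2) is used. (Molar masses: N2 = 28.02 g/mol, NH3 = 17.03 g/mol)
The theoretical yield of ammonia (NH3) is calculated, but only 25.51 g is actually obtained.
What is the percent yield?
Moles of N2 = 21.86 g ÷ 28.02 g/mol = 0.780157 mol
Mole ratio: 2 mol NH3 / 1 mol N2
Moles of NH3 = 0.780157 × (2/1) = 1.56031 mol
Theoretical yield = 1.56031 mol × 17.03 g/mol = 26.572 g
Actual yield = 25.51 g
Percent yield = (25.51 / 26.572) × 100% = 96.0%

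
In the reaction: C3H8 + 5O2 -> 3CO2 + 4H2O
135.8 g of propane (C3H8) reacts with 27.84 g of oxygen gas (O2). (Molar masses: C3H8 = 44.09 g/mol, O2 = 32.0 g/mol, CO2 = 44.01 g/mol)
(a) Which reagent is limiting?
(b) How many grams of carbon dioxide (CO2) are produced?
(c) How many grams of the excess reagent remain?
(a) O2, (b) 22.97 g, (c) 128.1 g

Moles of C3H8 = 135.8 g ÷ 44.09 g/mol = 3.08006 mol
Moles of O2 = 27.84 g ÷ 32.0 g/mol = 0.87 mol
Moles ÷ coefficient: C3H8: 3.08006/1 = 3.08, O2: 0.87/5 = 0.174
(a) O2 has the smaller value, so O2 is the limiting reagent.
(b) Moles of CO2 = 0.87 mol O2 × (3/5) = 0.522 mol; mass = 0.522 mol × 44.01 g/mol = 22.97 g
(c) C3H8 consumed = 0.87 × (1/5) = 0.174 mol; remaining = 3.08006 − 0.174 = 2.90606 mol; mass = 2.90606 mol × 44.09 g/mol = 128.1 g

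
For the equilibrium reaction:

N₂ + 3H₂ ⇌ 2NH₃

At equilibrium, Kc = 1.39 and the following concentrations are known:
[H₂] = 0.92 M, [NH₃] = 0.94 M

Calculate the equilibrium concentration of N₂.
[N₂] = 0.8164 M

Kc = ([NH₃]^2) / ([N₂] × [H₂]^3) = 1.39
[N₂]^1 = (product terms)/(Kc · other reactant terms) = 0.8836 / (1.39 · 0.77869) = 0.81635
[N₂] = 0.8164 M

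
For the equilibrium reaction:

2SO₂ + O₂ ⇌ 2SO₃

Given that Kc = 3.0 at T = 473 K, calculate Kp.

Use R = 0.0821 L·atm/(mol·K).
K_p = 0.0773

Δn = (moles gaseous products) − (moles gaseous reactants) = -1
T = 473 K; RT = 0.0821 × 473 = 38.8333
Kp = Kc·(RT)^Δn = 3.0 × (38.8333)^-1 = 3.0 × 0.0257511 = 0.0773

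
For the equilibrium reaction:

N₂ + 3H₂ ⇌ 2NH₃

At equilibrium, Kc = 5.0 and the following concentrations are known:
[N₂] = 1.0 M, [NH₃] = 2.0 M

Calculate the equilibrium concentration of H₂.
[H₂] = 0.9283 M

Kc = ([NH₃]^2) / ([N₂] × [H₂]^3) = 5.0
[H₂]^3 = (product terms)/(Kc · other reactant terms) = 4 / (5.0 · 1) = 0.8
[H₂] = (0.8)^(1/3) = 0.9283 M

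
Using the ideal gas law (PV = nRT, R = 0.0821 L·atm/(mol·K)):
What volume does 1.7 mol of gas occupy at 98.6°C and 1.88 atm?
T = 98.6°C + 273.15 = 371.75 K
V = nRT/P = (1.7 × 0.0821 × 371.75) / 1.88
V = 27.60 L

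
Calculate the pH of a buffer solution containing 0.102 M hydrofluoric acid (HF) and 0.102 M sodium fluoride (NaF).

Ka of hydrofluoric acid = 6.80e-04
pH = 3.17

pKa = -log(6.80e-04) = 3.17. pH = pKa + log([A⁻]/[HA]) = 3.17 + log(0.102/0.102)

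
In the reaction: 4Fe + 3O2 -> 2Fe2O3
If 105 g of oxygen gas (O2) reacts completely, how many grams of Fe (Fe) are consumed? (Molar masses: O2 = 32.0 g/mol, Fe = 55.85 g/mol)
Moles of O2 = 105 g ÷ 32.0 g/mol = 3.28125 mol
Mole ratio: 4 mol Fe / 3 mol O2
Moles of Fe = 3.28125 × (4/3) = 4.375 mol
Mass of Fe = 4.375 mol × 55.85 g/mol = 244.3 g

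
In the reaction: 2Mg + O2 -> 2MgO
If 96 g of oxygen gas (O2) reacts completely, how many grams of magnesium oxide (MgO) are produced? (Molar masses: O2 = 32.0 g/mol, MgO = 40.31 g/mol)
Moles of O2 = 96 g ÷ 32.0 g/mol = 3 mol
Mole ratio: 2 mol MgO / 1 mol O2
Moles of MgO = 3 × (2/1) = 6 mol
Mass of MgO = 6 mol × 40.31 g/mol = 241.9 g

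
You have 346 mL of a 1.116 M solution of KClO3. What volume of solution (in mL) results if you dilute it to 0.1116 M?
Using M₁V₁ = M₂V₂:
1.116 × 346 = 0.1116 × V₂
V₂ = (1.116 × 346) / 0.1116 = 3460 mL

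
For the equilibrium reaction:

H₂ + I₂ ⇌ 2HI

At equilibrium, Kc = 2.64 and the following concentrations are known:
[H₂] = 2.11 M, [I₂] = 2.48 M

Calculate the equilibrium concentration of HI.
[HI] = 3.7168 M

Kc = ([HI]^2) / ([H₂] × [I₂]) = 2.64
[HI]^2 = Kc · (reactant terms)/(other product terms) = 2.64 · 5.2328 / 1 = 13.815
[HI] = (13.815)^(1/2) = 3.7168 M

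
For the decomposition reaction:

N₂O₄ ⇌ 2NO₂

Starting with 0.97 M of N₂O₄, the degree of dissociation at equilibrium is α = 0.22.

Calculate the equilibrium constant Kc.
K_c = 0.2408

x = α·[A]₀ = 0.22 × 0.97 = 0.2134 M dissociated.
At eq: [N₂O₄] = 0.97 − 0.2134 = 0.7566 M; [NO₂] = 2x = 0.4268 M.
Kc = [NO₂]²/[N₂O₄] = (0.4268)²/0.7566 = 0.2408.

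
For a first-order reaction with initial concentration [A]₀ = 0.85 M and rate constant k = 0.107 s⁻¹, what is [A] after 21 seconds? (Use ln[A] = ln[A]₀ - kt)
0.0899 M

ln[A] = ln[A]₀ - k·t = ln(0.85) - (0.107)·(21) = -0.1625 - 2.2470 = -2.4095
[A] = e^(-2.4095) = 0.0899 M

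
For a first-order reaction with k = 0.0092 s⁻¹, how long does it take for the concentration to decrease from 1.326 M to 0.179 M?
217.67 s

From ln[A] = ln[A]₀ - k·t: t = ln([A]₀/[A])/k = ln(1.326/0.179)/0.0092 = ln(7.4078)/0.0092 = 2.0025/0.0092 = 217.67 s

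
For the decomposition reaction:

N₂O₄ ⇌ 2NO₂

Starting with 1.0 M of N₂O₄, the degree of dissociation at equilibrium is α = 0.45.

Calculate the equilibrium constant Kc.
K_c = 1.4727

x = α·[A]₀ = 0.45 × 1.0 = 0.45 M dissociated.
At eq: [N₂O₄] = 1.0 − 0.45 = 0.55 M; [NO₂] = 2x = 0.9 M.
Kc = [NO₂]²/[N₂O₄] = (0.9)²/0.55 = 1.473.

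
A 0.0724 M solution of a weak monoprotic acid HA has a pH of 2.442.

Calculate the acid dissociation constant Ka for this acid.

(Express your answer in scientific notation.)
K_a = 1.90e-04

[H⁺] = 10^(−pH) = 10^(−2.442) = 3.614e-03 M. For HA ⇌ H⁺ + A⁻, Ka = x²/(C − x) = (3.614e-03)²/(0.0724 − 3.614e-03) = 1.90e-04.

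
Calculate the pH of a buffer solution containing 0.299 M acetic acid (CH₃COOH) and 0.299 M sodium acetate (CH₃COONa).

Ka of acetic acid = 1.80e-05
pH = 4.74

pKa = -log(1.80e-05) = 4.74. pH = pKa + log([A⁻]/[HA]) = 4.74 + log(0.299/0.299)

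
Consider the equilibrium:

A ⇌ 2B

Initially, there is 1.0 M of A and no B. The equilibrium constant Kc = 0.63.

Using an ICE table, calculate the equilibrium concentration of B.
[B] = 0.652 M

ICE: [A] = 1.0 − x, [B] = 2x.
Kc = (2x)²/(1.0 − x) = 0.63 ⇒ 4x² + 0.63x − 0.63 = 0.
x = (−0.63 + √(0.63² + 4·4·0.63))/(2·4) = (−0.63 + √10.477)/8 = 0.32585.
[B] = 2x = 0.652 M.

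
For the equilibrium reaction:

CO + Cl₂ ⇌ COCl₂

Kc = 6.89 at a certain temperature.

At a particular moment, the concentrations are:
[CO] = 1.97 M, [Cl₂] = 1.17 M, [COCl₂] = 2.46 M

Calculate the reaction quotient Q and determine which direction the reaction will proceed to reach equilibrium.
Q = 1.067, Q < K, reaction proceeds forward (toward products)

Q = ([COCl₂]) / ([CO] × [Cl₂])
  = ((2.46)) / ((1.97)·(1.17)) = 2.46/2.3049 = 1.067
Since Q = 1.067 < Kc = 6.89, the reaction proceeds forward (toward products) to reach equilibrium.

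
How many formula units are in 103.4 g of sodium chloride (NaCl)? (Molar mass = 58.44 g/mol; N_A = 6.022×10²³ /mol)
Moles = 103.4 g ÷ 58.44 g/mol = 1.76934 mol
Formula units = 1.76934 mol × 6.022×10²³ /mol = 1.065e+24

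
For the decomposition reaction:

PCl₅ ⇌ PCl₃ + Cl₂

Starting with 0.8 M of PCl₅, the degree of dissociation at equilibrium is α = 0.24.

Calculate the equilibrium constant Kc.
K_c = 0.0606

x = α·[A]₀ = 0.24 × 0.8 = 0.192 M dissociated.
At eq: [PCl₅] = 0.8 − 0.192 = 0.608 M; [PCl₃] = [Cl₂] = x = 0.192 M.
Kc = [PCl₃][Cl₂]/[PCl₅] = (0.192)²/0.608 = 0.06063.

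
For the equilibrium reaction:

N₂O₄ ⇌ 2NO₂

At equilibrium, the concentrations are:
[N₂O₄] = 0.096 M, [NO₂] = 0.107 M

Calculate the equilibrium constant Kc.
K_c = 0.1193

Kc = ([NO₂]^2) / ([N₂O₄])
   = ((0.107)^2) / ((0.096))
   = 0.011449 / 0.096 = 0.1193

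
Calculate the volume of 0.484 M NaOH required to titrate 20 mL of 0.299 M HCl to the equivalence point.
V_{base} = 12.4 mL

At equivalence: moles acid = moles base.
moles HCl = 0.299 M × 0.02 L = 0.00598 mol
V_NaOH = 0.00598 mol ÷ 0.484 M = 0.01236 L = 12.4 mL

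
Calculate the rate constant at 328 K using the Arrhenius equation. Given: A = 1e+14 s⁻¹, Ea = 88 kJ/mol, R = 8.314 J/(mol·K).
9.67e-01 s⁻¹

k = A·exp(-Ea/(R·T)) = 1e+14·exp(-88000/(8.314·328)) = 1e+14·exp(-32.2700) = 1e+14·9.6677e-15 = 9.67e-01 s⁻¹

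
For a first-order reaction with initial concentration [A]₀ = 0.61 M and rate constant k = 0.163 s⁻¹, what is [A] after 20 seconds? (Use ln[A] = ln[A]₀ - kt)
0.0234 M

ln[A] = ln[A]₀ - k·t = ln(0.61) - (0.163)·(20) = -0.4943 - 3.2600 = -3.7543
[A] = e^(-3.7543) = 0.0234 M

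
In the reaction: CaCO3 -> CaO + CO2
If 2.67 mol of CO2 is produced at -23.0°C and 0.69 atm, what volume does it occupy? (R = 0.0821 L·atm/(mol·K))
T = -23.0°C + 273.15 = 250.15 K
V = nRT/P = (2.67 × 0.0821 × 250.15) / 0.69
V = 79.47 L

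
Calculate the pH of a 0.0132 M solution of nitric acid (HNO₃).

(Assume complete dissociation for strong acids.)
pH = 1.88

[H⁺] = 0.0132 M for strong acid. pH = -log[H⁺] = -log(0.0132)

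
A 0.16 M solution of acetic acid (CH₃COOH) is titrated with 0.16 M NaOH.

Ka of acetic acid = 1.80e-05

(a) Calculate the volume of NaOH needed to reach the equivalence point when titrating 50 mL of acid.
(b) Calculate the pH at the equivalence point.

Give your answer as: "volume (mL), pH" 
V = 50.0 mL, pH = 8.82

(a) At equivalence: moles acid = moles base.
moles acid = 0.16 × 0.05 = 0.008 mol; V_NaOH = 0.008/0.16 = 0.05 L = 50.0 mL.
(b) At equivalence, all acid → conjugate base A⁻ at [A⁻] = 0.008/0.1 = 0.08 M.
Kb = Kw/Ka = 1.0e-14/1.80e-05 = 5.556e-10; [OH⁻] = √(Kb·[A⁻]) = 6.667e-06; pOH = 5.18; pH = 14 − pOH = 8.82.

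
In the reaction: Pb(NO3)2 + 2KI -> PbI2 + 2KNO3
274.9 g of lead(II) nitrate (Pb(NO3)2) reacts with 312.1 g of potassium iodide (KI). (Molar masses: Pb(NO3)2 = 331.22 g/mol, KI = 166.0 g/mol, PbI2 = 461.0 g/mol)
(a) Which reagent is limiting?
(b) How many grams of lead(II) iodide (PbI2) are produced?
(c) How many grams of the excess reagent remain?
(a) Pb(NO3)2, (b) 382.6 g, (c) 36.55 g

Moles of Pb(NO3)2 = 274.9 g ÷ 331.22 g/mol = 0.829962 mol
Moles of KI = 312.1 g ÷ 166.0 g/mol = 1.88012 mol
Moles ÷ coefficient: Pb(NO3)2: 0.829962/1 = 0.83, KI: 1.88012/2 = 0.9401
(a) Pb(NO3)2 has the smaller value, so Pb(NO3)2 is the limiting reagent.
(b) Moles of PbI2 = 0.829962 mol Pb(NO3)2 × (1/1) = 0.829962 mol; mass = 0.829962 mol × 461.0 g/mol = 382.6 g
(c) KI consumed = 0.829962 × (2/1) = 1.65992 mol; remaining = 1.88012 − 1.65992 = 0.220197 mol; mass = 0.220197 mol × 166.0 g/mol = 36.55 g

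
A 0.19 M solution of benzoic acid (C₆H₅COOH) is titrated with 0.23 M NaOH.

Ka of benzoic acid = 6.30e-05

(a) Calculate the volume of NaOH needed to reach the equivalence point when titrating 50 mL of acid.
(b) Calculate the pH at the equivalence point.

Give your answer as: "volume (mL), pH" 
V = 41.3 mL, pH = 8.61

(a) At equivalence: moles acid = moles base.
moles acid = 0.19 × 0.05 = 0.0095 mol; V_NaOH = 0.0095/0.23 = 0.0413 L = 41.3 mL.
(b) At equivalence, all acid → conjugate base A⁻ at [A⁻] = 0.0095/0.0913 = 0.104 M.
Kb = Kw/Ka = 1.0e-14/6.30e-05 = 1.587e-10; [OH⁻] = √(Kb·[A⁻]) = 4.064e-06; pOH = 5.39; pH = 14 − pOH = 8.61.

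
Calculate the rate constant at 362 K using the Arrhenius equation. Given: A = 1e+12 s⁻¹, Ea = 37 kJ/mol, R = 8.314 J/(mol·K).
4.58e+06 s⁻¹

k = A·exp(-Ea/(R·T)) = 1e+12·exp(-37000/(8.314·362)) = 1e+12·exp(-12.2937) = 1e+12·4.5804e-06 = 4.58e+06 s⁻¹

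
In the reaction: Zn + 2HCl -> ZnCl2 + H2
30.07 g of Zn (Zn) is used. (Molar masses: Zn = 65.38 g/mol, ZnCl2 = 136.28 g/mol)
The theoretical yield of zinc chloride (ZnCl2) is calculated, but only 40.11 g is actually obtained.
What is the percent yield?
Moles of Zn = 30.07 g ÷ 65.38 g/mol = 0.459927 mol
Mole ratio: 1 mol ZnCl2 / 1 mol Zn
Moles of ZnCl2 = 0.459927 × (1/1) = 0.459927 mol
Theoretical yield = 0.459927 mol × 136.28 g/mol = 62.679 g
Actual yield = 40.11 g
Percent yield = (40.11 / 62.679) × 100% = 64.0%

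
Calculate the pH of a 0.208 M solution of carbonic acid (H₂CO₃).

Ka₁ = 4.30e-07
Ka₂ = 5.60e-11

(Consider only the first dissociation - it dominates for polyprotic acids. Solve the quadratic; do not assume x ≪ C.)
pH = 3.52

x² + Ka₁·x − Ka₁·C = 0 with Ka₁ = 4.30e-07, C = 0.208.
x = (−Ka₁ + √(Ka₁² + 4·Ka₁·C))/2 = 2.9885e-04 M, so pH = 3.52.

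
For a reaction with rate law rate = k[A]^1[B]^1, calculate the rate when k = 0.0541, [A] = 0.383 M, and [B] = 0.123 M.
0.002549 M/s

rate = k·[A]^1·[B]^1 = 0.0541·(0.383)^1·(0.123)^1 = 0.0541·0.383·0.123 = 0.002549 M/s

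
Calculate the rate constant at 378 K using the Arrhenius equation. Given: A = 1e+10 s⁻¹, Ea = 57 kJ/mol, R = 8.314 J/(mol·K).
1.33e+02 s⁻¹

k = A·exp(-Ea/(R·T)) = 1e+10·exp(-57000/(8.314·378)) = 1e+10·exp(-18.1373) = 1e+10·1.3276e-08 = 1.33e+02 s⁻¹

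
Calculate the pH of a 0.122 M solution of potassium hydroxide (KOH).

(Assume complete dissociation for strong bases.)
pH = 13.09

[OH⁻] = 0.122 M for strong base. pOH = -log[OH⁻] = 0.91, pH = 14 - pOH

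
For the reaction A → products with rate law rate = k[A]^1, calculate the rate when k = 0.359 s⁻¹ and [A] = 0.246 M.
0.08831 M/s

rate = k·[A]^1 = 0.359·(0.246)^1 = 0.359·0.246 = 0.08831 M/s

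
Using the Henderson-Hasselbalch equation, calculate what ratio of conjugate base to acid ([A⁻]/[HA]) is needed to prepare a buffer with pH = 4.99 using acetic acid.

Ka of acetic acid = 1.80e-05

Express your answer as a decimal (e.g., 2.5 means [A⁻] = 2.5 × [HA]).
[A⁻]/[HA] = 1.759

pKa = −log(1.80e-05) = 4.7447. pH = pKa + log([A⁻]/[HA]). 4.99 = 4.7447 + log(ratio). log(ratio) = 4.99 − 4.7447 = 0.2453. ratio = 10^(0.2453) = 1.759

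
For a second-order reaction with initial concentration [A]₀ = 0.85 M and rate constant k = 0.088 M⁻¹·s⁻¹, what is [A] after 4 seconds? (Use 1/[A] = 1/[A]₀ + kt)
0.6542 M

1/[A] = 1/[A]₀ + k·t = 1/0.85 + (0.088)·(4) = 1.1765 + 0.3520 = 1.5285
[A] = 1/1.5285 = 0.6542 M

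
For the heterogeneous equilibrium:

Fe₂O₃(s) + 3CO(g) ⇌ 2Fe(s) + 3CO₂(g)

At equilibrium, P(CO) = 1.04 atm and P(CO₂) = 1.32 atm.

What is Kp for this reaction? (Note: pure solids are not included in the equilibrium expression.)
K_p = 2.045

Solids (Fe₂O₃, Fe) are excluded.
Kp = P(CO₂)³/P(CO)³ = (1.32)³/(1.04)³ = 2.3/1.125 = 2.045.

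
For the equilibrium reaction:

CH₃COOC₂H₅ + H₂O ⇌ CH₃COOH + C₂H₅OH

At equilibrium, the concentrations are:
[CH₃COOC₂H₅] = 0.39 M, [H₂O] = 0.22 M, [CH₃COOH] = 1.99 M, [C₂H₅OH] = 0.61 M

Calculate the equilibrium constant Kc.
K_c = 14.1480

Kc = ([CH₃COOH] × [C₂H₅OH]) / ([CH₃COOC₂H₅] × [H₂O])
   = ((1.99)·(0.61)) / ((0.39)·(0.22))
   = 1.2139 / 0.0858 = 14.1480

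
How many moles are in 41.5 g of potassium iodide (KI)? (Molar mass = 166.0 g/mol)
Moles = 41.5 g ÷ 166.0 g/mol = 0.25 mol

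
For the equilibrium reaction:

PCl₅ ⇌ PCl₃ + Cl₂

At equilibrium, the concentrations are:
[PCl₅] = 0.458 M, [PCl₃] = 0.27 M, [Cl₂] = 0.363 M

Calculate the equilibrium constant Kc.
K_c = 0.2140

Kc = ([PCl₃] × [Cl₂]) / ([PCl₅])
   = ((0.27)·(0.363)) / ((0.458))
   = 0.09801 / 0.458 = 0.2140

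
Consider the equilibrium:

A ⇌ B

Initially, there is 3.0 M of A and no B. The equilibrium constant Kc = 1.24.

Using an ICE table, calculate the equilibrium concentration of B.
[B] = 1.661 M

ICE: [A] = 3.0 − x, [B] = x.
Kc = x/(3.0 − x) = 1.24 ⇒ x = 1.24·3.0/(1 + 1.24) = 3.72/2.24 = 1.661.
[B] = x = 1.661 M.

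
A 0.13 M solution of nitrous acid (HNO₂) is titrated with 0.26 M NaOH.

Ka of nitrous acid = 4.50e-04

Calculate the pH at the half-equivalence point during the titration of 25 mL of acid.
pH = pKa = 3.35

At the half-equivalence point, [HA] = [A⁻], so by Henderson–Hasselbalch pH = pKa + log(1) = pKa.
pKa = −log(4.50e-04) = 3.35.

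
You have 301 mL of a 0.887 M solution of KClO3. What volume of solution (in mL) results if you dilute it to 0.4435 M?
Using M₁V₁ = M₂V₂:
0.887 × 301 = 0.4435 × V₂
V₂ = (0.887 × 301) / 0.4435 = 602 mL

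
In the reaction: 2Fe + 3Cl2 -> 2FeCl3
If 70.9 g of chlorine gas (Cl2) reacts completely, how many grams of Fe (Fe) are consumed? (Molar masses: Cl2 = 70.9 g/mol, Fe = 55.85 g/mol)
Moles of Cl2 = 70.9 g ÷ 70.9 g/mol = 1 mol
Mole ratio: 2 mol Fe / 3 mol Cl2
Moles of Fe = 1 × (2/3) = 0.666667 mol
Mass of Fe = 0.666667 mol × 55.85 g/mol = 37.23 g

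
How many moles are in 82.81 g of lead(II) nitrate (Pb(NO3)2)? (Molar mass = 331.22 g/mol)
Moles = 82.81 g ÷ 331.22 g/mol = 0.25 mol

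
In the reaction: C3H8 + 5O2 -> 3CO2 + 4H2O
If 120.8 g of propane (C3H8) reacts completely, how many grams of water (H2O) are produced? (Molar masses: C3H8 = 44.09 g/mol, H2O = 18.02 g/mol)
Moles of C3H8 = 120.8 g ÷ 44.09 g/mol = 2.73985 mol
Mole ratio: 4 mol H2O / 1 mol C3H8
Moles of H2O = 2.73985 × (4/1) = 10.9594 mol
Mass of H2O = 10.9594 mol × 18.02 g/mol = 197.5 g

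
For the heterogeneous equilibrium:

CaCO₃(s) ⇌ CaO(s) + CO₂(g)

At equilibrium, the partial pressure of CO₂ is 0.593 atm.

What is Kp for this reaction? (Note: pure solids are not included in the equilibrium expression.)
K_p = 0.593

Solids (CaCO₃, CaO) have activity 1 and are excluded.
Kp = P(CO₂) = 0.593.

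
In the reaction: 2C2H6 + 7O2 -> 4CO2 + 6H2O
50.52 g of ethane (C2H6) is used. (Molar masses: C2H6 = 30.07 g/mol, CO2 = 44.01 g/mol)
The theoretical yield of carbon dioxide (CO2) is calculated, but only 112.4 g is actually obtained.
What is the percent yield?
Moles of C2H6 = 50.52 g ÷ 30.07 g/mol = 1.68008 mol
Mole ratio: 4 mol CO2 / 2 mol C2H6
Moles of CO2 = 1.68008 × (4/2) = 3.36016 mol
Theoretical yield = 3.36016 mol × 44.01 g/mol = 147.88 g
Actual yield = 112.4 g
Percent yield = (112.4 / 147.88) × 100% = 76.0%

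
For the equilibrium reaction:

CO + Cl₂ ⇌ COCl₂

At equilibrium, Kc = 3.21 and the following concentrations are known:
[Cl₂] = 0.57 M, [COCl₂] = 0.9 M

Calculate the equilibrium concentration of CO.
[CO] = 0.4919 M

Kc = ([COCl₂]) / ([CO] × [Cl₂]) = 3.21
[CO]^1 = (product terms)/(Kc · other reactant terms) = 0.9 / (3.21 · 0.57) = 0.49188
[CO] = 0.4919 M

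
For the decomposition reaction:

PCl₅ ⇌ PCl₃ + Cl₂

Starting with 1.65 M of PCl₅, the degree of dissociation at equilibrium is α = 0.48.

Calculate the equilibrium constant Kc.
K_c = 0.7311

x = α·[A]₀ = 0.48 × 1.65 = 0.792 M dissociated.
At eq: [PCl₅] = 1.65 − 0.792 = 0.858 M; [PCl₃] = [Cl₂] = x = 0.792 M.
Kc = [PCl₃][Cl₂]/[PCl₅] = (0.792)²/0.858 = 0.7311.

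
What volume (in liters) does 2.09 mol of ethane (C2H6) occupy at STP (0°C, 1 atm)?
At STP, 1 mol of gas occupies 22.4 L
Volume = 2.09 mol × 22.4 L/mol = 46.82 L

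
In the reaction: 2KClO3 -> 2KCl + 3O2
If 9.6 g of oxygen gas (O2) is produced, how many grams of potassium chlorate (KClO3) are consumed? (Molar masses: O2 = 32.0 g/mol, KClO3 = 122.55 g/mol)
Moles of O2 = 9.6 g ÷ 32.0 g/mol = 0.3 mol
Mole ratio: 2 mol KClO3 / 3 mol O2
Moles of KClO3 = 0.3 × (2/3) = 0.2 mol
Mass of KClO3 = 0.2 mol × 122.55 g/mol = 24.51 g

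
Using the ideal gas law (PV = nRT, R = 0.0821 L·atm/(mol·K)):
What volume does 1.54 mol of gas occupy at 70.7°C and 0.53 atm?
T = 70.7°C + 273.15 = 343.85 K
V = nRT/P = (1.54 × 0.0821 × 343.85) / 0.53
V = 82.03 L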